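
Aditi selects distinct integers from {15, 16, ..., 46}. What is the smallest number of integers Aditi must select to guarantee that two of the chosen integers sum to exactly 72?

23

Group the elements by complementary pair {x, 72−x}: {26,46}, {27,45}, {28,44}, …, giving 10 two-element pairs, the single value 36 (it cannot pair with itself since the integers are distinct), and 11 integers whose partner 72−x falls outside [15,46].
Pigeonhole: treating each of those 22 groups as a pigeonhole, one can pick one integer per group — 22 integers — with no two summing to 72.
The 23rd integer lands in an occupied pair, forcing a sum of 72.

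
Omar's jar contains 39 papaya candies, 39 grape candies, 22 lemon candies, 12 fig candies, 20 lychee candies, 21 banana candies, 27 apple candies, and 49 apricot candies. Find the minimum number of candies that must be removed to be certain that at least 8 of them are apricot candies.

188

In the worst case for collecting apricot candies, every non-apricot candy comes out first.
There are 39 + 39 + 22 + 12 + 20 + 21 + 27 = 180 non-apricot candies altogether.
After those, each further candy must be apricot, so 180 + 8 = 188 draws guarantee 8 apricot candies.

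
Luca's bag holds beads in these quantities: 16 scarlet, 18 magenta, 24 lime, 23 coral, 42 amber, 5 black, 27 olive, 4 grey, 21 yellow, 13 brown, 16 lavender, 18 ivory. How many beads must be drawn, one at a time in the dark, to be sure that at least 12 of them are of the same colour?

120

By pigeonhole, put each drawn bead into a box by colour. The largest draw with every box below 12 takes min(count, 11) from each colour; colours with fewer than 11 contribute all they have.
Σ min(cᵢ, 11) = 11 + 11 + 11 + 11 + 11 + 5 + 11 + 4 + 11 + 11 + 11 + 11 = 119.
Draw number 119 + 1 = 120 must push one box to 12.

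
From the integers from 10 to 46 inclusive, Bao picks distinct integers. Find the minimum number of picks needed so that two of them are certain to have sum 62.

Group the elements by complementary pair {x, 62−x}: {16,46}, {17,45}, {18,44}, …, giving 15 two-element pairs, the single value 31 (it cannot pair with itself since the integers are distinct), and 6 integers whose partner 62−x falls outside [10,46].
By the pigeonhole principle, treating each of those 22 groups as a pigeonhole, one can pick one integer per group — 22 integers — with no two summing to 62.
The 23rd integer lands in an occupied pair, forcing a sum of 62.

23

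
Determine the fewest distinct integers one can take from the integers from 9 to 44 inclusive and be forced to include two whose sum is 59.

22

Two chosen integers sum to 59 exactly when both halves of some pair {x, 59−x} with 15 ≤ x ≤ 59−x ≤ 44 are chosen — 15 such pairs.
The remaining 6 elements (those with no distinct partner in range) can never complete a 59-sum, so the worst case takes all of them and one from each pair: 6 + 15 = 21.
By pigeonhole, the 22nd integer has to be the second member of some pair, so 21 + 1 = 22.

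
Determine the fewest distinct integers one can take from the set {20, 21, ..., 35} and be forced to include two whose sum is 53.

A set avoiding the sum 53 can contain at most one of each pair {x, 53−x}, plus the 2 elements whose complement lies outside the range.
The integers 27, …, 35 (9 of them) are such a set: any two sum to at least 27+28 = 55 > 53.
Any 10th integer completes one of the 7 pairs, so 10 choices force a sum of 53.

10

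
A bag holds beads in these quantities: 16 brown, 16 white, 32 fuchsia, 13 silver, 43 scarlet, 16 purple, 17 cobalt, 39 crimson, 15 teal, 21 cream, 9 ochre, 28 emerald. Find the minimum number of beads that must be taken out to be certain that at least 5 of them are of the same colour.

Put each drawn bead into a box by colour. The largest draw with every box below 5 takes min(count, 4) from each colour.
Σ min(cᵢ, 4) = 4 + 4 + 4 + 4 + 4 + 4 + 4 + 4 + 4 + 4 + 4 + 4 = 48.
Draw number 48 + 1 = 49 must push one box to 5.

49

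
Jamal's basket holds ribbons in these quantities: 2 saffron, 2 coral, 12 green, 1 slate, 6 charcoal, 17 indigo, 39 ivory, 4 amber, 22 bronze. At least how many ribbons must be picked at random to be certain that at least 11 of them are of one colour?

An adversary could hand out at most 10 ribbons per colour (5 colours run out sooner): 2 + 2 + 10 + 1 + 6 + 10 + 10 + 4 + 10 = 55 ribbons and still no colour has 11.
By pigeonhole, one more ribbon lands in a colour already at 10, so 56 draws are enough and 55 are not.

56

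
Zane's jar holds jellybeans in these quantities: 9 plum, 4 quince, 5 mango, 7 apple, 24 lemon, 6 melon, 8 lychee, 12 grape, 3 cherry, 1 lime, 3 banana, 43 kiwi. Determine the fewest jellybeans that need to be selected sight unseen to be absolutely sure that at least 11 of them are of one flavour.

The 12 flavours are the holes; the jellybeans drawn are the pigeons.
To avoid 11 of any one flavour, the worst case takes at most 10 of each flavour, or every jellybean of a flavour that has fewer than 10.
That gives 9 + 4 + 5 + 7 + 10 + 6 + 8 + 10 + 3 + 1 + 3 + 10 = 76 jellybeans with no flavour reaching 11.
The next jellybean forces some flavour to 11, so 76 + 1 = 77.

77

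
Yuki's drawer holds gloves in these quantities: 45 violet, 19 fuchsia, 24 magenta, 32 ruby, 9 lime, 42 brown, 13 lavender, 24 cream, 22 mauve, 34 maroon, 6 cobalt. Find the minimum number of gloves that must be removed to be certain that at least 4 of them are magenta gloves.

250

In the worst case for collecting magenta gloves, every non-magenta glove comes out first.
There are 45 + 19 + 32 + 9 + 42 + 13 + 24 + 22 + 34 + 6 = 246 non-magenta gloves altogether.
After those, each further glove must be magenta, so 246 + 4 = 250 draws guarantee 4 magenta gloves.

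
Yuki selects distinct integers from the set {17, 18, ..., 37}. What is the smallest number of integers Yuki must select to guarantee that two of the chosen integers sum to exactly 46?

16

A set avoiding the sum 46 can contain at most one of each pair {x, 46−x}, plus the 9 elements whose complement lies outside the range or equal to its own complement.
The integers 23, …, 37 (15 of them) are such a set: any two sum to at least 23+24 = 47 > 46.
By pigeonhole, any 16th integer completes one of the 6 pairs, so 16 choices force a sum of 46.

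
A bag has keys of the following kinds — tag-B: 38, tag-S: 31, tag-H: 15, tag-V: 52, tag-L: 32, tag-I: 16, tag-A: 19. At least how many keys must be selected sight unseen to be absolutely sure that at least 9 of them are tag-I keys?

In the worst case for collecting tag-I keys, every non-tag-I key comes out first.
There are 38 + 31 + 15 + 52 + 32 + 19 = 187 non-tag-I keys altogether.
After those, each further key must be tag-I, so 187 + 9 = 196 draws guarantee 9 tag-I keys.

196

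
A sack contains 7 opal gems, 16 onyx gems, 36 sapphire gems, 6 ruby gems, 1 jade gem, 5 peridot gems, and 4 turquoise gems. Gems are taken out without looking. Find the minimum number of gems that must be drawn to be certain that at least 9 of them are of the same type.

The 7 types are the holes; the gems drawn are the pigeons.
To avoid 9 of any one type, the worst case takes at most 8 of each type, or every gem of a type that has fewer than 8.
That gives 7 + 8 + 8 + 6 + 1 + 5 + 4 = 39 gems with no type reaching 9.
The next gem forces some type to 9, so 39 + 1 = 40.

40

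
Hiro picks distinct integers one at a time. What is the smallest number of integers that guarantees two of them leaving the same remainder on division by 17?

Pigeonhole: the 17 residue classes mod 17 are the pigeonholes.
With 17 integers one could put 1 in each residue class and have no class reach 2.
The 18th integer pushes some class to 2, so 17·1 + 1 = 18.

18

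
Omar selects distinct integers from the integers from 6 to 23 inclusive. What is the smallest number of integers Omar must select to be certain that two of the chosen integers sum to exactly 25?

12

A set avoiding the sum 25 can contain at most one of each pair {x, 25−x}, plus the 4 elements whose complement lies outside the range.
The integers 13, …, 23 (11 of them) are such a set: any two sum to at least 13+14 = 27 > 25.
Any 12th integer completes one of the 7 pairs, so 12 choices force a sum of 25.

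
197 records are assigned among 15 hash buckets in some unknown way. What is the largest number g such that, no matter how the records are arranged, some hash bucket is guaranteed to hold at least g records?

Pigeonhole: the 15 hash buckets are the holes and the 197 records are the pigeons.
If every hash bucket held at most 13 records, the total would be at most 15 × 13 = 195, which is less than 197.
So some hash bucket holds at least ⌈197/15⌉ = 14 records.

14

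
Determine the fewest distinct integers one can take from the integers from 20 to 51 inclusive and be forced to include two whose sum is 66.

Group the elements by complementary pair {x, 66−x}: {20,46}, {21,45}, {22,44}, …, giving 13 two-element pairs, the single value 33 (it cannot pair with itself since the integers are distinct), and 5 integers whose partner 66−x falls outside [20,51].
Pigeonhole: treating each of those 19 groups as a pigeonhole, one can pick one integer per group — 19 integers — with no two summing to 66.
The 20th integer lands in an occupied pair, forcing a sum of 66.

20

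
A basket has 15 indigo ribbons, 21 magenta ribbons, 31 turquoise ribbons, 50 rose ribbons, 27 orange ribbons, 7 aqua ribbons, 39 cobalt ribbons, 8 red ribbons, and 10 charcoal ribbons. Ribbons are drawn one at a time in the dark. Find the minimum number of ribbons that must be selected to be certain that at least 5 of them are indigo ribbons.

In the worst case for collecting indigo ribbons, every non-indigo ribbon comes out first.
There are 21 + 31 + 50 + 27 + 7 + 39 + 8 + 10 = 193 non-indigo ribbons altogether.
After those, each further ribbon must be indigo, so 193 + 5 = 198 draws guarantee 5 indigo ribbons.

198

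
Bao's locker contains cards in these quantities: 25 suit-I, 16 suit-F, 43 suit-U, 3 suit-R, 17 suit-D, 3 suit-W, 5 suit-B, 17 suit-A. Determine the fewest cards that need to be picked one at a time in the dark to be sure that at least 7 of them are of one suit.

42

An adversary could hand out at most 6 cards per suit (suit-R, suit-W, suit-B run out sooner): 6 + 6 + 6 + 3 + 6 + 3 + 5 + 6 = 41 cards and still no suit has 7.
One more card lands in a suit already at 6, so 42 draws are enough and 41 are not.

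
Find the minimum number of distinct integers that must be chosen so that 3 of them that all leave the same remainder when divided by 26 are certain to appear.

Pigeonhole: the 26 residue classes mod 26 are the pigeonholes.
With 52 integers one could put 2 in each residue class and have no class reach 3.
The 53rd integer pushes some class to 3, so 26·2 + 1 = 53.

53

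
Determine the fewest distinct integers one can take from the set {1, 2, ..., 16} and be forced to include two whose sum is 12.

A set avoiding the sum 12 can contain at most one of each pair {x, 12−x}, plus the 6 elements whose complement lies outside the range or equal to its own complement.
The integers 6, …, 16 (11 of them) are such a set: any two sum to at least 6+7 = 13 > 12.
By pigeonhole, any 12th integer completes one of the 5 pairs, so 12 choices force a sum of 12.

12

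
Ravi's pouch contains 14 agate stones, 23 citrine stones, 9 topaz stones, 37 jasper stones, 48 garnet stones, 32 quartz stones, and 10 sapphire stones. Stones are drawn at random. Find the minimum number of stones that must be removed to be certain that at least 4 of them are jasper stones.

In the worst case for collecting jasper stones, every non-jasper stone comes out first.
There are 14 + 23 + 9 + 48 + 32 + 10 = 136 non-jasper stones altogether.
After those, each further stone must be jasper, so 136 + 4 = 140 draws guarantee 4 jasper stones.

140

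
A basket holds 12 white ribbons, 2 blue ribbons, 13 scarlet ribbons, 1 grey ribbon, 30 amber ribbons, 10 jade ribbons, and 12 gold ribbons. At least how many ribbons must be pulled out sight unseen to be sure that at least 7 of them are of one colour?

By pigeonhole, put each drawn ribbon into a box by colour. The largest draw with every box below 7 takes min(count, 6) from each colour; colours with fewer than 6 contribute all they have.
Σ min(cᵢ, 6) = 6 + 2 + 6 + 1 + 6 + 6 + 6 = 33.
Draw number 33 + 1 = 34 must push one box to 7.

34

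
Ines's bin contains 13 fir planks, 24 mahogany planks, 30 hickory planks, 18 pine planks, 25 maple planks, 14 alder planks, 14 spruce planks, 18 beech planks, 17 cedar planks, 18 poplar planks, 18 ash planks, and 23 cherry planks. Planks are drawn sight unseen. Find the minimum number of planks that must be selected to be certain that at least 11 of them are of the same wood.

An adversary could hand out at most 10 planks per wood: 10 + 10 + 10 + 10 + 10 + 10 + 10 + 10 + 10 + 10 + 10 + 10 = 120 planks and still no wood has 11.
One more plank lands in a wood already at 10, so 121 draws are enough and 120 are not.

121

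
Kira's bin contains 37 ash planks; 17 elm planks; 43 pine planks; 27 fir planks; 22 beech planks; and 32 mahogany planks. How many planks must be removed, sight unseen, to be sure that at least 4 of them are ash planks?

145

In the worst case for collecting ash planks, every non-ash plank comes out first.
There are 17 + 43 + 27 + 22 + 32 = 141 non-ash planks altogether.
After those, each further plank must be ash, so 141 + 4 = 145 draws guarantee 4 ash planks.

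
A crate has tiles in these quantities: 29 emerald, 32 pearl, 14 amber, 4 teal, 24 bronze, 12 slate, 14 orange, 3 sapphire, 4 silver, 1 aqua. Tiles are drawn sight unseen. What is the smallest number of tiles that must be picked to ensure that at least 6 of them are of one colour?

43

Put each drawn tile into a box by colour. The largest draw with every box below 6 takes min(count, 5) from each colour; colours with fewer than 5 contribute all they have.
Σ min(cᵢ, 5) = 5 + 5 + 5 + 4 + 5 + 5 + 5 + 3 + 4 + 1 = 42.
Draw number 42 + 1 = 43 must push one box to 6.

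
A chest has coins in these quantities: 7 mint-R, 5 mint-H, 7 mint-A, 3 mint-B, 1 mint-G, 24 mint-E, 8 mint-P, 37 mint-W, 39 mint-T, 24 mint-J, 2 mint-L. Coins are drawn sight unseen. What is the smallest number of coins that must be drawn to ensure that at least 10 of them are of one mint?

70

An adversary could hand out at most 9 coins per mint (7 mints run out sooner): 7 + 5 + 7 + 3 + 1 + 9 + 8 + 9 + 9 + 9 + 2 = 69 coins and still no mint has 10.
One more coin lands in a mint already at 9, so 70 draws are enough and 69 are not.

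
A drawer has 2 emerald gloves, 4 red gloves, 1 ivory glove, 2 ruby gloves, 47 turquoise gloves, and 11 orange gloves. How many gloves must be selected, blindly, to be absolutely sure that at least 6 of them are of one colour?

Put each drawn glove into a box by colour. The largest draw with every box below 6 takes min(count, 5) from each colour; colours with fewer than 5 contribute all they have.
Σ min(cᵢ, 5) = 2 + 4 + 1 + 2 + 5 + 5 = 19.
Draw number 19 + 1 = 20 must push one box to 6.

20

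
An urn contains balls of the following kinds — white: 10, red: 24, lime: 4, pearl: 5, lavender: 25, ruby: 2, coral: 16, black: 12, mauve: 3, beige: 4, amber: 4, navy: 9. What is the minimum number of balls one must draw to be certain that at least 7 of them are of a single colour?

59

Put each drawn ball into a box by colour. The largest draw with every box below 7 takes min(count, 6) from each colour; colours with fewer than 6 contribute all they have.
Σ min(cᵢ, 6) = 6 + 6 + 4 + 5 + 6 + 2 + 6 + 6 + 3 + 4 + 4 + 6 = 58.
Draw number 58 + 1 = 59 must push one box to 7.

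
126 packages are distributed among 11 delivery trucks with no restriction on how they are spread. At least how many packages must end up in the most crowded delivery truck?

The 11 delivery trucks are the holes and the 126 packages are the pigeons.
If every delivery truck held at most 11 packages, the total would be at most 11 × 11 = 121, which is less than 126.
So some delivery truck holds at least ⌈126/11⌉ = 12 packages.

12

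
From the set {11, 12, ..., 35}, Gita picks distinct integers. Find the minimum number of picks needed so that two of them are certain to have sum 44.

15

A set avoiding the sum 44 can contain at most one of each pair {x, 44−x}, plus the 3 elements whose complement lies outside the range or equal to its own complement.
The integers 22, …, 35 (14 of them) are such a set: any two sum to at least 22+23 = 45 > 44.
Any 15th integer completes one of the 11 pairs, so 15 choices force a sum of 44.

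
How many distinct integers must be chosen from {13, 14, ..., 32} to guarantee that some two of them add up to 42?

A set avoiding the sum 42 can contain at most one of each pair {x, 42−x}, plus the 4 elements whose complement lies outside the range or equal to its own complement.
The integers 21, …, 32 (12 of them) are such a set: any two sum to at least 21+22 = 43 > 42.
Any 13th integer completes one of the 8 pairs, so 13 choices force a sum of 42.

13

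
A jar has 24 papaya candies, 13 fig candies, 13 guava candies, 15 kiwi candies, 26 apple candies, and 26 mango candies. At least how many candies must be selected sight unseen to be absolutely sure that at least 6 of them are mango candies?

In the worst case for collecting mango candies, every non-mango candy comes out first.
There are 24 + 13 + 13 + 15 + 26 = 91 non-mango candies altogether.
After those, each further candy must be mango, so 91 + 6 = 97 draws guarantee 6 mango candies.

97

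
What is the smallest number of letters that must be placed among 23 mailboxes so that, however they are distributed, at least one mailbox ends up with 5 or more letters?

With 92 letters one could put exactly 4 in each of the 23 mailboxes, and no mailbox would reach 5.
By pigeonhole, one more letter must land in a mailbox that already has 4, giving it 5.
So 23 × 4 + 1 = 93 letters are required.

93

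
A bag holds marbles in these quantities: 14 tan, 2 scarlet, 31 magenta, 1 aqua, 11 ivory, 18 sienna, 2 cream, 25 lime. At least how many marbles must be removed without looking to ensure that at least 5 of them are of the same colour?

An adversary could hand out at most 4 marbles per colour (scarlet, aqua, cream run out sooner): 4 + 2 + 4 + 1 + 4 + 4 + 2 + 4 = 25 marbles and still no colour has 5.
Pigeonhole: one more marble lands in a colour already at 4, so 26 draws are enough and 25 are not.

26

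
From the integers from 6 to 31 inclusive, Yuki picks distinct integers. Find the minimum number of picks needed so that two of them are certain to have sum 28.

19

A set avoiding the sum 28 can contain at most one of each pair {x, 28−x}, plus the 10 elements whose complement lies outside the range or equal to its own complement.
The integers 14, …, 31 (18 of them) are such a set: any two sum to at least 14+15 = 29 > 28.
Any 19th integer completes one of the 8 pairs, so 19 choices force a sum of 28.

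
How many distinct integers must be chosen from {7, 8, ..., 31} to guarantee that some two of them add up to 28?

19

Two chosen integers sum to 28 exactly when both halves of some pair {x, 28−x} with 7 ≤ x ≤ 28−x ≤ 21 are chosen — 7 such pairs.
The remaining 11 elements (those with no distinct partner in range) can never complete a 28-sum, so the worst case takes all of them and one from each pair: 11 + 7 = 18.
By the pigeonhole principle, the 19th integer has to be the second member of some pair, so 18 + 1 = 19.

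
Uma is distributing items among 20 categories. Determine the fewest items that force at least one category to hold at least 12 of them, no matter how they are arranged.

221

With 220 items one could put exactly 11 in each of the 20 categories, and no category would reach 12.
Pigeonhole: one more item must land in a category that already has 11, giving it 12.
So 20 × 11 + 1 = 221 items are required.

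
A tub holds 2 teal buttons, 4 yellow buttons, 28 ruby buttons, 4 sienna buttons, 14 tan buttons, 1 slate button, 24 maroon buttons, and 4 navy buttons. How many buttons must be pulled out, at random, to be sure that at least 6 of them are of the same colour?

31

The 8 colours are the holes; the buttons drawn are the pigeons.
To avoid 6 of any one colour, the worst case takes at most 5 of each colour, or every button of a colour that has fewer than 5.
That gives 2 + 4 + 5 + 4 + 5 + 1 + 5 + 4 = 30 buttons with no colour reaching 6.
The next button forces some colour to 6, so 30 + 1 = 31.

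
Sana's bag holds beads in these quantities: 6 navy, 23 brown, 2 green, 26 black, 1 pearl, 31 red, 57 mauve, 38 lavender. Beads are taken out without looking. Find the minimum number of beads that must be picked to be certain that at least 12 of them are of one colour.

65

By the pigeonhole principle, put each drawn bead into a box by colour. The largest draw with every box below 12 takes min(count, 11) from each colour; colours with fewer than 11 contribute all they have.
Σ min(cᵢ, 11) = 6 + 11 + 2 + 11 + 1 + 11 + 11 + 11 = 64.
Draw number 64 + 1 = 65 must push one box to 12.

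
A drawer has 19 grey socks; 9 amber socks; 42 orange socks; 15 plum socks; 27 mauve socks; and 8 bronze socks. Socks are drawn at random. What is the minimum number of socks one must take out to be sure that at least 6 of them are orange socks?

In the worst case for collecting orange socks, every non-orange sock comes out first.
There are 19 + 9 + 15 + 27 + 8 = 78 non-orange socks altogether.
After those, each further sock must be orange, so 78 + 6 = 84 draws guarantee 6 orange socks.

84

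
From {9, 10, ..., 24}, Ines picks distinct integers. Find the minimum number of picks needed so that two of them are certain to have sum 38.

12

A set avoiding the sum 38 can contain at most one of each pair {x, 38−x}, plus the 6 elements whose complement lies outside the range or equal to its own complement.
The integers 9, …, 19 (11 of them) are such a set: any two sum to at least 9+10 = 19 and at most 18+19 = 37 < 38.
By the pigeonhole principle, any 12th integer completes one of the 5 pairs, so 12 choices force a sum of 38.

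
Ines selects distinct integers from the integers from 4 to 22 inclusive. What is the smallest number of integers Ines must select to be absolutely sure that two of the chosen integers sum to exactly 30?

13

A set avoiding the sum 30 can contain at most one of each pair {x, 30−x}, plus the 5 elements whose complement lies outside the range or equal to its own complement.
The integers 4, …, 15 (12 of them) are such a set: any two sum to at least 4+5 = 9 and at most 14+15 = 29 < 30.
By the pigeonhole principle, any 13th integer completes one of the 7 pairs, so 13 choices force a sum of 30.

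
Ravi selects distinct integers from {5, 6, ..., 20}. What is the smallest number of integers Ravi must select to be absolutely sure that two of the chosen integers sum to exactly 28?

Two chosen integers sum to 28 exactly when both halves of some pair {x, 28−x} with 8 ≤ x ≤ 28−x ≤ 20 are chosen — 6 such pairs.
The remaining 4 elements (those with no distinct partner in range) can never complete a 28-sum, so the worst case takes all of them and one from each pair: 4 + 6 = 10.
By the pigeonhole principle, the 11th integer has to be the second member of some pair, so 10 + 1 = 11.

11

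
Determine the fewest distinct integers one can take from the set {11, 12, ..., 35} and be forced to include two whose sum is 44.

15

Two chosen integers sum to 44 exactly when both halves of some pair {x, 44−x} with 11 ≤ x ≤ 44−x ≤ 33 are chosen — 11 such pairs.
The remaining 3 elements (those with no distinct partner in range) can never complete a 44-sum, so the worst case takes all of them and one from each pair: 3 + 11 = 14.
The 15th integer has to be the second member of some pair, so 14 + 1 = 15.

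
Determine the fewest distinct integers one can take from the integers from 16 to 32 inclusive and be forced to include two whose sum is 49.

10

Two chosen integers sum to 49 exactly when both halves of some pair {x, 49−x} with 17 ≤ x ≤ 49−x ≤ 32 are chosen — 8 such pairs.
The remaining 1 element (those with no distinct partner in range) can never complete a 49-sum, so the worst case takes all of them and one from each pair: 1 + 8 = 9.
By the pigeonhole principle, the 10th integer has to be the second member of some pair, so 9 + 1 = 10.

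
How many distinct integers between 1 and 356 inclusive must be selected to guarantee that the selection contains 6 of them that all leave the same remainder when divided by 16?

81

By the pigeonhole principle, the 16 residue classes mod 16 are the pigeonholes.
With 80 integers one could put 5 in each residue class and have no class reach 6.
The 81st integer pushes some class to 6, so 16·5 + 1 = 81.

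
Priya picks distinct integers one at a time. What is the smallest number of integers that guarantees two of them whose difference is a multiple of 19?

20

Integers whose pairwise differences are multiples of 19 are exactly those sharing a remainder mod 19. The 19 residue classes mod 19 are the pigeonholes.
With 19 integers one could put 1 in each residue class and have no class reach 2.
The 20th integer pushes some class to 2, so 19·1 + 1 = 20.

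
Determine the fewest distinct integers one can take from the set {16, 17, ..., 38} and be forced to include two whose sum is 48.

Two chosen integers sum to 48 exactly when both halves of some pair {x, 48−x} with 16 ≤ x ≤ 48−x ≤ 32 are chosen — 8 such pairs.
The remaining 7 elements (those with no distinct partner in range) can never complete a 48-sum, so the worst case takes all of them and one from each pair: 7 + 8 = 15.
The 16th integer has to be the second member of some pair, so 15 + 1 = 16.

16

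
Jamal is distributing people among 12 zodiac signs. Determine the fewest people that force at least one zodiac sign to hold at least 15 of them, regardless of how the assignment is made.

With 168 people one could put exactly 14 in each of the 12 zodiac signs, and no zodiac sign would reach 15.
Pigeonhole: one more person must land in a zodiac sign that already has 14, giving it 15.
So 12 × 14 + 1 = 169 people are required.

169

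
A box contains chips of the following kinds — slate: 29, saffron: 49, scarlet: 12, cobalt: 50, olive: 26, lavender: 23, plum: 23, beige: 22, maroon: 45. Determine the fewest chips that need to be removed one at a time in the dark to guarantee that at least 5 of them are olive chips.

258

In the worst case for collecting olive chips, every non-olive chip comes out first.
There are 29 + 49 + 12 + 50 + 23 + 23 + 22 + 45 = 253 non-olive chips altogether.
After those, each further chip must be olive, so 253 + 5 = 258 draws guarantee 5 olive chips.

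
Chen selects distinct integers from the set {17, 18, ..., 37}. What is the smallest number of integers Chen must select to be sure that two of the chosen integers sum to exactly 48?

A set avoiding the sum 48 can contain at most one of each pair {x, 48−x}, plus the 7 elements whose complement lies outside the range or equal to its own complement.
The integers 24, …, 37 (14 of them) are such a set: any two sum to at least 24+25 = 49 > 48.
Pigeonhole: any 15th integer completes one of the 7 pairs, so 15 choices force a sum of 48.

15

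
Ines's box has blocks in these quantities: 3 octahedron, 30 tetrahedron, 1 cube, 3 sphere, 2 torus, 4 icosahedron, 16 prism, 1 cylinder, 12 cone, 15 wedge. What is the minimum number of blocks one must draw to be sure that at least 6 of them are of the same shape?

Put each drawn block into a box by shape. The largest draw with every box below 6 takes min(count, 5) from each shape; shapes with fewer than 5 contribute all they have.
Σ min(cᵢ, 5) = 3 + 5 + 1 + 3 + 2 + 4 + 5 + 1 + 5 + 5 = 34.
Draw number 34 + 1 = 35 must push one box to 6.

35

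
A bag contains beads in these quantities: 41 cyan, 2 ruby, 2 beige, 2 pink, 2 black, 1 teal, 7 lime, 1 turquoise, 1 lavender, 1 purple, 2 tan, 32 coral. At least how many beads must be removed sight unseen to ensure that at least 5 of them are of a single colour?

27

The 12 colours are the holes; the beads drawn are the pigeons.
To avoid 5 of any one colour, the worst case takes at most 4 of each colour, or every bead of a colour that has fewer than 4.
That gives 4 + 2 + 2 + 2 + 2 + 1 + 4 + 1 + 1 + 1 + 2 + 4 = 26 beads with no colour reaching 5.
The next bead forces some colour to 5, so 26 + 1 = 27.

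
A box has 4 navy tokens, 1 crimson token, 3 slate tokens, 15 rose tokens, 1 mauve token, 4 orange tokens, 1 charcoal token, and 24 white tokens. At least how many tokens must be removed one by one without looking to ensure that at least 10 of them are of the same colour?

Pigeonhole: the 8 colours are the holes; the tokens drawn are the pigeons.
To avoid 10 of any one colour, the worst case takes at most 9 of each colour, or every token of a colour that has fewer than 9.
That gives 4 + 1 + 3 + 9 + 1 + 4 + 1 + 9 = 32 tokens with no colour reaching 10.
The next token forces some colour to 10, so 32 + 1 = 33.

33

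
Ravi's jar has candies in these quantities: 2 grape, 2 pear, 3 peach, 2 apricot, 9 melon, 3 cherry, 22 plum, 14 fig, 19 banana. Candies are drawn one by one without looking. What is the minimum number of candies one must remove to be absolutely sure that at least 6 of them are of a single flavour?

33

An adversary could hand out at most 5 candies per flavour (5 flavours run out sooner): 2 + 2 + 3 + 2 + 5 + 3 + 5 + 5 + 5 = 32 candies and still no flavour has 6.
By the pigeonhole principle, one more candy lands in a flavour already at 5, so 33 draws are enough and 32 are not.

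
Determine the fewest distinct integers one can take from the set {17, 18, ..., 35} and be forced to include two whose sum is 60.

15

Two chosen integers sum to 60 exactly when both halves of some pair {x, 60−x} with 25 ≤ x ≤ 60−x ≤ 35 are chosen — 5 such pairs.
The remaining 9 elements (those with no distinct partner in range) can never complete a 60-sum, so the worst case takes all of them and one from each pair: 9 + 5 = 14.
The 15th integer has to be the second member of some pair, so 14 + 1 = 15.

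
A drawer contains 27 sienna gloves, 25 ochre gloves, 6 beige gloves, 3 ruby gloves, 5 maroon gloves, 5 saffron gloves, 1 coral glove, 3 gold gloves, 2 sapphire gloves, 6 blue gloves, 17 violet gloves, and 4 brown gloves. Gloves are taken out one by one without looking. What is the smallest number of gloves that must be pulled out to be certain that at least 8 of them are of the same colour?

The 12 colours are the holes; the gloves drawn are the pigeons.
To avoid 8 of any one colour, the worst case takes at most 7 of each colour, or every glove of a colour that has fewer than 7.
That gives 7 + 7 + 6 + 3 + 5 + 5 + 1 + 3 + 2 + 6 + 7 + 4 = 56 gloves with no colour reaching 8.
The next glove forces some colour to 8, so 56 + 1 = 57.

57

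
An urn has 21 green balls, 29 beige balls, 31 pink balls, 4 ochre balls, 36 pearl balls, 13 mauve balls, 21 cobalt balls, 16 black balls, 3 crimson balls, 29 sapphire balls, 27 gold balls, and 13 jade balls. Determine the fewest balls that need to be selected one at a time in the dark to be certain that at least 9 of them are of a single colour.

88

An adversary could hand out at most 8 balls per colour (ochre, crimson run out sooner): 8 + 8 + 8 + 4 + 8 + 8 + 8 + 8 + 3 + 8 + 8 + 8 = 87 balls and still no colour has 9.
Pigeonhole: one more ball lands in a colour already at 8, so 88 draws are enough and 87 are not.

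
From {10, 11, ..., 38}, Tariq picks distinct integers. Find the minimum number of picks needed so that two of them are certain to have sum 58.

Two chosen integers sum to 58 exactly when both halves of some pair {x, 58−x} with 20 ≤ x ≤ 58−x ≤ 38 are chosen — 9 such pairs.
The remaining 11 elements (those with no distinct partner in range) can never complete a 58-sum, so the worst case takes all of them and one from each pair: 11 + 9 = 20.
By the pigeonhole principle, the 21st integer has to be the second member of some pair, so 20 + 1 = 21.

21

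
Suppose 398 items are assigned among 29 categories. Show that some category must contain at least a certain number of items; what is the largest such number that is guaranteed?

14

The 29 categories are the holes and the 398 items are the pigeons.
If every category held at most 13 items, the total would be at most 29 × 13 = 377, which is less than 398.
So some category holds at least ⌈398/29⌉ = 14 items.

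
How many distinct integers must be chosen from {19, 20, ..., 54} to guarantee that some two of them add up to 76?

21

A set avoiding the sum 76 can contain at most one of each pair {x, 76−x}, plus the 4 elements whose complement lies outside the range or equal to its own complement.
The integers 19, …, 38 (20 of them) are such a set: any two sum to at least 19+20 = 39 and at most 37+38 = 75 < 76.
By the pigeonhole principle, any 21st integer completes one of the 16 pairs, so 21 choices force a sum of 76.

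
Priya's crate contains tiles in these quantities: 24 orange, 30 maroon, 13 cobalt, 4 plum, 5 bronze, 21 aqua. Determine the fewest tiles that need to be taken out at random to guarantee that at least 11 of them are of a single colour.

50

Pigeonhole: the 6 colours are the holes; the tiles drawn are the pigeons.
To avoid 11 of any one colour, the worst case takes at most 10 of each colour, or every tile of a colour that has fewer than 10.
That gives 10 + 10 + 10 + 4 + 5 + 10 = 49 tiles with no colour reaching 11.
The next tile forces some colour to 11, so 49 + 1 = 50.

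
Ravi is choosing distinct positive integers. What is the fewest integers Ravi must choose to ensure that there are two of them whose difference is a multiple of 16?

17

Integers whose pairwise differences are multiples of 16 are exactly those sharing a remainder mod 16. Pigeonhole: the 16 residue classes mod 16 are the pigeonholes.
With 16 integers one could put 1 in each residue class and have no class reach 2.
The 17th integer pushes some class to 2, so 16·1 + 1 = 17.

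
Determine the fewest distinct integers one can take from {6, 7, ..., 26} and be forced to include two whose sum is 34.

13

Group the elements by complementary pair {x, 34−x}: {8,26}, {9,25}, {10,24}, …, giving 9 two-element pairs; the single value 17 (it cannot pair with itself since the integers are distinct); and 2 integers whose partner 34−x falls outside [6,26].
Treating each of those 12 groups as a pigeonhole, one can pick one integer per group — 12 integers — with no two summing to 34.
The 13th integer lands in an occupied pair, forcing a sum of 34.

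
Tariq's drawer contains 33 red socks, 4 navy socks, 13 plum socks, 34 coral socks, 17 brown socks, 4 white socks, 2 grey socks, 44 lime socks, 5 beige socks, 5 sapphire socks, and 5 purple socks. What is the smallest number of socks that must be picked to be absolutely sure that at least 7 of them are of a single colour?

Put each drawn sock into a box by colour. The largest draw with every box below 7 takes min(count, 6) from each colour; colours with fewer than 6 contribute all they have.
Σ min(cᵢ, 6) = 6 + 4 + 6 + 6 + 6 + 4 + 2 + 6 + 5 + 5 + 5 = 55.
Draw number 55 + 1 = 56 must push one box to 7.

56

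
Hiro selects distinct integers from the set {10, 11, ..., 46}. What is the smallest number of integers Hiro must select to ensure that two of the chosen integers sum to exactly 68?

26

Two chosen integers sum to 68 exactly when both halves of some pair {x, 68−x} with 22 ≤ x ≤ 68−x ≤ 46 are chosen — 12 such pairs.
The remaining 13 elements (those with no distinct partner in range) can never complete a 68-sum, so the worst case takes all of them and one from each pair: 13 + 12 = 25.
Pigeonhole: the 26th integer has to be the second member of some pair, so 25 + 1 = 26.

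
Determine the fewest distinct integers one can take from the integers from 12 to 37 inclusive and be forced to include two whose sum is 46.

A set avoiding the sum 46 can contain at most one of each pair {x, 46−x}, plus the 4 elements whose complement lies outside the range or equal to its own complement.
The integers 23, …, 37 (15 of them) are such a set: any two sum to at least 23+24 = 47 > 46.
By pigeonhole, any 16th integer completes one of the 11 pairs, so 16 choices force a sum of 46.

16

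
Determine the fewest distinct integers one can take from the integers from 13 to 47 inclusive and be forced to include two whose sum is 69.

23

Two chosen integers sum to 69 exactly when both halves of some pair {x, 69−x} with 22 ≤ x ≤ 69−x ≤ 47 are chosen — 13 such pairs.
The remaining 9 elements (those with no distinct partner in range) can never complete a 69-sum, so the worst case takes all of them and one from each pair: 9 + 13 = 22.
By the pigeonhole principle, the 23rd integer has to be the second member of some pair, so 22 + 1 = 23.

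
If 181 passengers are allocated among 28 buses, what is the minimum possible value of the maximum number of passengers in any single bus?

The 28 buses are the holes and the 181 passengers are the pigeons.
If every bus held at most 6 passengers, the total would be at most 28 × 6 = 168, which is less than 181.
So some bus holds at least ⌈181/28⌉ = 7 passengers.

7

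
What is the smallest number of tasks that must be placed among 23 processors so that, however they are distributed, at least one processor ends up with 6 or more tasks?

With 115 tasks one could put exactly 5 in each of the 23 processors, and no processor would reach 6.
By pigeonhole, one more task must land in a processor that already has 5, giving it 6.
So 23 × 5 + 1 = 116 tasks are required.

116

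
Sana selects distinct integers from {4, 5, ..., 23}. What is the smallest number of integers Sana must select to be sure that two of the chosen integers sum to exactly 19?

Group the elements by complementary pair {x, 19−x}: {4,15}, {5,14}, {6,13}, …, giving 6 two-element pairs and 8 integers whose partner 19−x falls outside [4,23].
Treating each of those 14 groups as a pigeonhole, one can pick one integer per group — 14 integers — with no two summing to 19.
The 15th integer lands in an occupied pair, forcing a sum of 19.

15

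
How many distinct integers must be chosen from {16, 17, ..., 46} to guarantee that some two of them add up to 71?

Group the elements by complementary pair {x, 71−x}: {25,46}, {26,45}, {27,44}, …, giving 11 two-element pairs and 9 integers whose partner 71−x falls outside [16,46].
By the pigeonhole principle, treating each of those 20 groups as a pigeonhole, one can pick one integer per group — 20 integers — with no two summing to 71.
The 21st integer lands in an occupied pair, forcing a sum of 71.

21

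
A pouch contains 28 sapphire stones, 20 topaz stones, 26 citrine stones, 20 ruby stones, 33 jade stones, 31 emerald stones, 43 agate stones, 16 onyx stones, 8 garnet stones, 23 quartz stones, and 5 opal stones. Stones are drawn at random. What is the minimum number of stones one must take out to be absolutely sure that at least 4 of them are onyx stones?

In the worst case for collecting onyx stones, every non-onyx stone comes out first.
There are 28 + 20 + 26 + 20 + 33 + 31 + 43 + 8 + 23 + 5 = 237 non-onyx stones altogether.
After those, each further stone must be onyx, so 237 + 4 = 241 draws guarantee 4 onyx stones.

241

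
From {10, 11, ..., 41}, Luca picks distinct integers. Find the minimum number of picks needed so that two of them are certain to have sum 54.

19

A set avoiding the sum 54 can contain at most one of each pair {x, 54−x}, plus the 4 elements whose complement lies outside the range or equal to its own complement.
The integers 10, …, 27 (18 of them) are such a set: any two sum to at least 10+11 = 21 and at most 26+27 = 53 < 54.
Pigeonhole: any 19th integer completes one of the 14 pairs, so 19 choices force a sum of 54.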